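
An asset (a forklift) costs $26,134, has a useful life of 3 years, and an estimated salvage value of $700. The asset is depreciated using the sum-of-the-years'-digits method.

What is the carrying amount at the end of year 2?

Depreciable base = $26,134 − $700 = $25,434.
Sum of the years' digits = 3+2+1 = 6.
Year 1: $25,434 × 3/6 = $12,717. Book value $13,417.
Year 2: $25,434 × 2/6 = $8,478. Book value $4,939.

$4,939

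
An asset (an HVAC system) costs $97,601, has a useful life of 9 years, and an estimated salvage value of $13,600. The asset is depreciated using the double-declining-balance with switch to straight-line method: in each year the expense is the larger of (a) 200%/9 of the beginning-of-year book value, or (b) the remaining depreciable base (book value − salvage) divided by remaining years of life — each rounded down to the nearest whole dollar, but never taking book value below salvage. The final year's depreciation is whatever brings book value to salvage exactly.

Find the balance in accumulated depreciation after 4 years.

Depreciable base = $97,601 − $13,600 = $84,001.
Year 1: DB = ⌊$97,601 × 200%/9⌋ = $21,689; SL = ⌊$84,001/9⌋ = $9,333 → take DB $21,689. Book value $75,912.
Year 2: DB = ⌊$75,912 × 200%/9⌋ = $16,869; SL = ⌊$62,312/8⌋ = $7,789 → take DB $16,869. Book value $59,043.
Year 3: DB = ⌊$59,043 × 200%/9⌋ = $13,120; SL = ⌊$45,443/7⌋ = $6,491 → take DB $13,120. Book value $45,923.
Year 4: DB = ⌊$45,923 × 200%/9⌋ = $10,205; SL = ⌊$32,323/6⌋ = $5,387 → take DB $10,205. Book value $35,718.
Accumulated through year 4 = $97,601 − $35,718 = $61,883.

$61,883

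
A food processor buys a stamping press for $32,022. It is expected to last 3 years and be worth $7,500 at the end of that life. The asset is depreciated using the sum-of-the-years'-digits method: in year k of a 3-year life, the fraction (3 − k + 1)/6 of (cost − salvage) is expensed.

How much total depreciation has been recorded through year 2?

Depreciable base = $32,022 − $7,500 = $24,522.
Sum of the years' digits = 3+2+1 = 6.
Year 1: $24,522 × 3/6 = $12,261. Book value $19,761.
Year 2: $24,522 × 2/6 = $8,174. Book value $11,587.
Accumulated through year 2 = $32,022 − $11,587 = $20,435.

$20,435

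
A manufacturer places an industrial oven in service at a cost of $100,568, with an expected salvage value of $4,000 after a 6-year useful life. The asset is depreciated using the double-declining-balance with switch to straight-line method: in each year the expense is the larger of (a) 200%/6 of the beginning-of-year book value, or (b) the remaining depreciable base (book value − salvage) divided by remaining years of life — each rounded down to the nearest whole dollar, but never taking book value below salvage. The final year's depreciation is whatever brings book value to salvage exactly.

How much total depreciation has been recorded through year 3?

$70,769

Depreciable base = $100,568 − $4,000 = $96,568.
Year 1: DB = ⌊$100,568 × 200%/6⌋ = $33,522; SL = ⌊$96,568/6⌋ = $16,094 → take DB $33,522. Book value $67,046.
Year 2: DB = ⌊$67,046 × 200%/6⌋ = $22,348; SL = ⌊$63,046/5⌋ = $12,609 → take DB $22,348. Book value $44,698.
Year 3: DB = ⌊$44,698 × 200%/6⌋ = $14,899; SL = ⌊$40,698/4⌋ = $10,174 → take DB $14,899. Book value $29,799.
Accumulated through year 3 = $100,568 − $29,799 = $70,769.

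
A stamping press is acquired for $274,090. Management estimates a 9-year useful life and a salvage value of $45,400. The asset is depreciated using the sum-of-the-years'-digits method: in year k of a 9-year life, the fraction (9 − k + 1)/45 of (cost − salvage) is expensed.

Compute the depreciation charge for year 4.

$30,492

Depreciable base = $274,090 − $45,400 = $228,690.
Sum of the years' digits = 9+8+7+6+5+4+3+2+1 = 45.
Year 1: $228,690 × 9/45 = $45,738. Book value $228,352.
Year 2: $228,690 × 8/45 = $40,656. Book value $187,696.
Year 3: $228,690 × 7/45 = $35,574. Book value $152,122.
Year 4: $228,690 × 6/45 = $30,492. Book value $121,630.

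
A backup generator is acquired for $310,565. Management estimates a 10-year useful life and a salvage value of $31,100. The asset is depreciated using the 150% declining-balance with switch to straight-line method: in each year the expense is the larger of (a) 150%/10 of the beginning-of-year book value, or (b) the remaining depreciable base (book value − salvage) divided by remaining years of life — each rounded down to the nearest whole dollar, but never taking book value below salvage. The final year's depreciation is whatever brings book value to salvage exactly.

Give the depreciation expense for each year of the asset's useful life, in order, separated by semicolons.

Depreciable base = $310,565 − $31,100 = $279,465.
Year 1: DB = ⌊$310,565 × 150%/10⌋ = $46,584; SL = ⌊$279,465/10⌋ = $27,946 → take DB $46,584. Book value $263,981.
Year 2: DB = ⌊$263,981 × 150%/10⌋ = $39,597; SL = ⌊$232,881/9⌋ = $25,875 → take DB $39,597. Book value $224,384.
Year 3: DB = ⌊$224,384 × 150%/10⌋ = $33,657; SL = ⌊$193,284/8⌋ = $24,160 → take DB $33,657. Book value $190,727.
Year 4: DB = ⌊$190,727 × 150%/10⌋ = $28,609; SL = ⌊$159,627/7⌋ = $22,803 → take DB $28,609. Book value $162,118.
Year 5: DB = ⌊$162,118 × 150%/10⌋ = $24,317; SL = ⌊$131,018/6⌋ = $21,836 → take DB $24,317. Book value $137,801.
Year 6: DB = ⌊$137,801 × 150%/10⌋ = $20,670; SL = ⌊$106,701/5⌋ = $21,340 → take SL $21,340. Book value $116,461.
Year 7: DB = ⌊$116,461 × 150%/10⌋ = $17,469; SL = ⌊$85,361/4⌋ = $21,340 → take SL $21,340. Book value $95,121.
Year 8: DB = ⌊$95,121 × 150%/10⌋ = $14,268; SL = ⌊$64,021/3⌋ = $21,340 → take SL $21,340. Book value $73,781.
Year 9: DB = ⌊$73,781 × 150%/10⌋ = $11,067; SL = ⌊$42,681/2⌋ = $21,340 → take SL $21,340. Book value $52,441.
Year 10 (final): $52,441 − $31,100 = $21,341. Book value $31,100.

$46,584; $39,597; $33,657; $28,609; $24,317; $21,340; $21,340; $21,340; $21,340; $21,341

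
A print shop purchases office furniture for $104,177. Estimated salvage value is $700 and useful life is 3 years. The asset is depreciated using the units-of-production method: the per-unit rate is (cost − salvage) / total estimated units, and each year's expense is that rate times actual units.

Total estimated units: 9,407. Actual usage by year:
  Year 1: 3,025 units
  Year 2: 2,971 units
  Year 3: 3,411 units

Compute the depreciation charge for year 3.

$37,521

Depreciable base = $104,177 − $700 = $103,477.
Rate = $103,477 / 9,407 units = $11 per unit.
Year 1: 3,025 × $11 = $33,275. Book value $70,902.
Year 2: 2,971 × $11 = $32,681. Book value $38,221.
Year 3: 3,411 × $11 = $37,521. Book value $700.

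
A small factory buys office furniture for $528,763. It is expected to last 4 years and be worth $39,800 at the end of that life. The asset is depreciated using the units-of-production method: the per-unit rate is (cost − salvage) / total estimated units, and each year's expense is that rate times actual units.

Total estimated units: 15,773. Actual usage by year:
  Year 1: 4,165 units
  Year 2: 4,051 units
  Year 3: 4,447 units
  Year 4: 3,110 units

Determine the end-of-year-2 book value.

Depreciable base = $528,763 − $39,800 = $488,963.
Rate = $488,963 / 15,773 units = $31 per unit.
Year 1: 4,165 × $31 = $129,115. Book value $399,648.
Year 2: 4,051 × $31 = $125,581. Book value $274,067.

$274,067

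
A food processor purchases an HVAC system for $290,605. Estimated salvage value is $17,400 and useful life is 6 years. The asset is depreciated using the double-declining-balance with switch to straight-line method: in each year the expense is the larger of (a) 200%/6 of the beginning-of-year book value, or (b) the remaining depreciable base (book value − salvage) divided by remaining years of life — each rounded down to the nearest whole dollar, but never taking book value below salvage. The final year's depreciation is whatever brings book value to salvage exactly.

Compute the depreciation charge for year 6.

Depreciable base = $290,605 − $17,400 = $273,205.
Year 1: DB = ⌊$290,605 × 200%/6⌋ = $96,868; SL = ⌊$273,205/6⌋ = $45,534 → take DB $96,868. Book value $193,737.
Year 2: DB = ⌊$193,737 × 200%/6⌋ = $64,579; SL = ⌊$176,337/5⌋ = $35,267 → take DB $64,579. Book value $129,158.
Year 3: DB = ⌊$129,158 × 200%/6⌋ = $43,052; SL = ⌊$111,758/4⌋ = $27,939 → take DB $43,052. Book value $86,106.
Year 4: DB = ⌊$86,106 × 200%/6⌋ = $28,702; SL = ⌊$68,706/3⌋ = $22,902 → take DB $28,702. Book value $57,404.
Year 5: DB = ⌊$57,404 × 200%/6⌋ = $19,134; SL = ⌊$40,004/2⌋ = $20,002 → take SL $20,002. Book value $37,402.
Year 6 (final): $37,402 − $17,400 = $20,002. Book value $17,400.

$20,002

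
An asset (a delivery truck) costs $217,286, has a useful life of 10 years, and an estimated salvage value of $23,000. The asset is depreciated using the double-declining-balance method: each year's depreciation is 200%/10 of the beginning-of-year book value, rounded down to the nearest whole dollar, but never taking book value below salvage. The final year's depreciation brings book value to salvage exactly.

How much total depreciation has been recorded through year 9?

Depreciable base = $217,286 − $23,000 = $194,286.
Year 1: ⌊$217,286 × 200%/10⌋ = $43,457. Book value $173,829.
Year 2: ⌊$173,829 × 200%/10⌋ = $34,765. Book value $139,064.
Year 3: ⌊$139,064 × 200%/10⌋ = $27,812. Book value $111,252.
Year 4: ⌊$111,252 × 200%/10⌋ = $22,250. Book value $89,002.
Year 5: ⌊$89,002 × 200%/10⌋ = $17,800. Book value $71,202.
Year 6: ⌊$71,202 × 200%/10⌋ = $14,240. Book value $56,962.
Year 7: ⌊$56,962 × 200%/10⌋ = $11,392. Book value $45,570.
Year 8: ⌊$45,570 × 200%/10⌋ = $9,114. Book value $36,456.
Year 9: ⌊$36,456 × 200%/10⌋ = $7,291. Book value $29,165.
Accumulated through year 9 = $217,286 − $29,165 = $188,121.

$188,121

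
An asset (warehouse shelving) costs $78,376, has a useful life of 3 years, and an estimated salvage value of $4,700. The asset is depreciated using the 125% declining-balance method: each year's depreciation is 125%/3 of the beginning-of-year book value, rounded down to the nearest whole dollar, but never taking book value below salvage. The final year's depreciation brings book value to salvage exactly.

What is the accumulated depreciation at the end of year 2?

Depreciable base = $78,376 − $4,700 = $73,676.
Year 1: ⌊$78,376 × 125%/3⌋ = $32,656. Book value $45,720.
Year 2: ⌊$45,720 × 125%/3⌋ = $19,050. Book value $26,670.
Accumulated through year 2 = $78,376 − $26,670 = $51,706.

$51,706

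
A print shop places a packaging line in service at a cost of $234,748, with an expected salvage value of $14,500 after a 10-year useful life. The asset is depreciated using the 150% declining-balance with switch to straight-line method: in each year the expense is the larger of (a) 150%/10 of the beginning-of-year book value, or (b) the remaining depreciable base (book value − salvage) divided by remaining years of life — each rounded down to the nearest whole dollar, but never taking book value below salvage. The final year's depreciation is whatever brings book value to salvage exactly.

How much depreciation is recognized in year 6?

Depreciable base = $234,748 − $14,500 = $220,248.
Year 1: DB = ⌊$234,748 × 150%/10⌋ = $35,212; SL = ⌊$220,248/10⌋ = $22,024 → take DB $35,212. Book value $199,536.
Year 2: DB = ⌊$199,536 × 150%/10⌋ = $29,930; SL = ⌊$185,036/9⌋ = $20,559 → take DB $29,930. Book value $169,606.
Year 3: DB = ⌊$169,606 × 150%/10⌋ = $25,440; SL = ⌊$155,106/8⌋ = $19,388 → take DB $25,440. Book value $144,166.
Year 4: DB = ⌊$144,166 × 150%/10⌋ = $21,624; SL = ⌊$129,666/7⌋ = $18,523 → take DB $21,624. Book value $122,542.
Year 5: DB = ⌊$122,542 × 150%/10⌋ = $18,381; SL = ⌊$108,042/6⌋ = $18,007 → take DB $18,381. Book value $104,161.
Year 6: DB = ⌊$104,161 × 150%/10⌋ = $15,624; SL = ⌊$89,661/5⌋ = $17,932 → take SL $17,932. Book value $86,229.

$17,932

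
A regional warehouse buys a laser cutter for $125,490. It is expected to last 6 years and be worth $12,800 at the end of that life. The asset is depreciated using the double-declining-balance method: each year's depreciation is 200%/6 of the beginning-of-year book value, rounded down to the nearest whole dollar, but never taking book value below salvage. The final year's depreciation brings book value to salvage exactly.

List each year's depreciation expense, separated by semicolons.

$41,830; $27,886; $18,591; $12,394; $8,263; $3,726

Depreciable base = $125,490 − $12,800 = $112,690.
Year 1: ⌊$125,490 × 200%/6⌋ = $41,830. Book value $83,660.
Year 2: ⌊$83,660 × 200%/6⌋ = $27,886. Book value $55,774.
Year 3: ⌊$55,774 × 200%/6⌋ = $18,591. Book value $37,183.
Year 4: ⌊$37,183 × 200%/6⌋ = $12,394. Book value $24,789.
Year 5: ⌊$24,789 × 200%/6⌋ = $8,263. Book value $16,526.
Year 6 (final): $16,526 − $12,800 = $3,726. Book value $12,800.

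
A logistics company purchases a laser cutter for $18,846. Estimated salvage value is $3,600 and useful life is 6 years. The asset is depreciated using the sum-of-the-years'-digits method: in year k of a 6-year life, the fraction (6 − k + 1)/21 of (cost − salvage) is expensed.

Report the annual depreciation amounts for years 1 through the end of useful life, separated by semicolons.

Depreciable base = $18,846 − $3,600 = $15,246.
Sum of the years' digits = 6+5+4+3+2+1 = 21.
Year 1: $15,246 × 6/21 = $4,356. Book value $14,490.
Year 2: $15,246 × 5/21 = $3,630. Book value $10,860.
Year 3: $15,246 × 4/21 = $2,904. Book value $7,956.
Year 4: $15,246 × 3/21 = $2,178. Book value $5,778.
Year 5: $15,246 × 2/21 = $1,452. Book value $4,326.
Year 6: $15,246 × 1/21 = $726. Book value $3,600.

$4,356; $3,630; $2,904; $2,178; $1,452; $726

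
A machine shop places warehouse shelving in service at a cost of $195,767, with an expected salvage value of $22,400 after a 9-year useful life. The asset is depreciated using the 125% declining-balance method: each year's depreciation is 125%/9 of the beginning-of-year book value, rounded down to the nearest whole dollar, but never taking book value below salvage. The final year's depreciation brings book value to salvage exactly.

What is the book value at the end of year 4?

Depreciable base = $195,767 − $22,400 = $173,367.
Year 1: ⌊$195,767 × 125%/9⌋ = $27,189. Book value $168,578.
Year 2: ⌊$168,578 × 125%/9⌋ = $23,413. Book value $145,165.
Year 3: ⌊$145,165 × 125%/9⌋ = $20,161. Book value $125,004.
Year 4: ⌊$125,004 × 125%/9⌋ = $17,361. Book value $107,643.

$107,643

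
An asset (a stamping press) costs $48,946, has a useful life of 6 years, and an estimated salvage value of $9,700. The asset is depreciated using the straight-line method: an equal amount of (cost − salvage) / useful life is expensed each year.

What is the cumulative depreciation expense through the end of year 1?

Depreciable base = $48,946 − $9,700 = $39,246.
Annual expense = $39,246 / 6 = $6,541.
End of year 1: book value $42,405.
Accumulated through year 1 = $48,946 − $42,405 = $6,541.

$6,541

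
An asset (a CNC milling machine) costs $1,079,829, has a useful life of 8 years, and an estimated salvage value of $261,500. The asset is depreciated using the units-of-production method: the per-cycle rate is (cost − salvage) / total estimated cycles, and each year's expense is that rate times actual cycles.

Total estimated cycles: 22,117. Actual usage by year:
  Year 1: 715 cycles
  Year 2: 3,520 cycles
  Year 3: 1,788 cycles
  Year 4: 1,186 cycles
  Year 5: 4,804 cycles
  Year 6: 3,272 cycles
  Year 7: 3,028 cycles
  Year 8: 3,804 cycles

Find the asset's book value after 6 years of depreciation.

Depreciable base = $1,079,829 − $261,500 = $818,329.
Rate = $818,329 / 22,117 cycles = $37 per cycle.
Year 1: 715 × $37 = $26,455. Book value $1,053,374.
Year 2: 3,520 × $37 = $130,240. Book value $923,134.
Year 3: 1,788 × $37 = $66,156. Book value $856,978.
Year 4: 1,186 × $37 = $43,882. Book value $813,096.
Year 5: 4,804 × $37 = $177,748. Book value $635,348.
Year 6: 3,272 × $37 = $121,064. Book value $514,284.

$514,284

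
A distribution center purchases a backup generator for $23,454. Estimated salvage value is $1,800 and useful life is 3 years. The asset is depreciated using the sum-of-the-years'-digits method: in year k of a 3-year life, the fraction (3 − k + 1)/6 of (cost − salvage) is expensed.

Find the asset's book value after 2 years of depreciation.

Depreciable base = $23,454 − $1,800 = $21,654.
Sum of the years' digits = 3+2+1 = 6.
Year 1: $21,654 × 3/6 = $10,827. Book value $12,627.
Year 2: $21,654 × 2/6 = $7,218. Book value $5,409.

$5,409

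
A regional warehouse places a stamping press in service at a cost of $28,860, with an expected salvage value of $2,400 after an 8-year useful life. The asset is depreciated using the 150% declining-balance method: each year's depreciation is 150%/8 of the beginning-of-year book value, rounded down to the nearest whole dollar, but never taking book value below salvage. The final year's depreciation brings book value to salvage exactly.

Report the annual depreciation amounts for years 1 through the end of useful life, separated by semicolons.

Depreciable base = $28,860 − $2,400 = $26,460.
Year 1: ⌊$28,860 × 150%/8⌋ = $5,411. Book value $23,449.
Year 2: ⌊$23,449 × 150%/8⌋ = $4,396. Book value $19,053.
Year 3: ⌊$19,053 × 150%/8⌋ = $3,572. Book value $15,481.
Year 4: ⌊$15,481 × 150%/8⌋ = $2,902. Book value $12,579.
Year 5: ⌊$12,579 × 150%/8⌋ = $2,358. Book value $10,221.
Year 6: ⌊$10,221 × 150%/8⌋ = $1,916. Book value $8,305.
Year 7: ⌊$8,305 × 150%/8⌋ = $1,557. Book value $6,748.
Year 8 (final): $6,748 − $2,400 = $4,348. Book value $2,400.

$5,411; $4,396; $3,572; $2,902; $2,358; $1,916; $1,557; $4,348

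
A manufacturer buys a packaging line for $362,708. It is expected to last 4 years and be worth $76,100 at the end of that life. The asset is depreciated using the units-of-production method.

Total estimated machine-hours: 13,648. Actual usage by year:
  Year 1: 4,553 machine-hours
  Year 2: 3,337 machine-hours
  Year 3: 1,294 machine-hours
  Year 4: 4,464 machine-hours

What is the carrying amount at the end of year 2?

$197,018

Depreciable base = $362,708 − $76,100 = $286,608.
Rate = $286,608 / 13,648 machine-hours = $21 per machine-hour.
Year 1: 4,553 × $21 = $95,613. Book value $267,095.
Year 2: 3,337 × $21 = $70,077. Book value $197,018.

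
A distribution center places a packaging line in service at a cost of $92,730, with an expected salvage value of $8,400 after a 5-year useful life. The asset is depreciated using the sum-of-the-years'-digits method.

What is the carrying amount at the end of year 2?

$42,132

Depreciable base = $92,730 − $8,400 = $84,330.
Sum of the years' digits = 5+4+3+2+1 = 15.
Year 1: $84,330 × 5/15 = $28,110. Book value $64,620.
Year 2: $84,330 × 4/15 = $22,488. Book value $42,132.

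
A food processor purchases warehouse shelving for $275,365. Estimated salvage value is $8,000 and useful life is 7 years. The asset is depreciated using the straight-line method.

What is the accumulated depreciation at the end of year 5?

Depreciable base = $275,365 − $8,000 = $267,365.
Annual expense = $267,365 / 7 = $38,195.
End of year 1: book value $237,170.
End of year 2: book value $198,975.
End of year 3: book value $160,780.
End of year 4: book value $122,585.
End of year 5: book value $84,390.
Accumulated through year 5 = $275,365 − $84,390 = $190,975.

$190,975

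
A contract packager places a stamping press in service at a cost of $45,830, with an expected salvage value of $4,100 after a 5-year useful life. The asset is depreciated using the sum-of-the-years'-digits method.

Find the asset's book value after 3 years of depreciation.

Depreciable base = $45,830 − $4,100 = $41,730.
Sum of the years' digits = 5+4+3+2+1 = 15.
Year 1: $41,730 × 5/15 = $13,910. Book value $31,920.
Year 2: $41,730 × 4/15 = $11,128. Book value $20,792.
Year 3: $41,730 × 3/15 = $8,346. Book value $12,446.

$12,446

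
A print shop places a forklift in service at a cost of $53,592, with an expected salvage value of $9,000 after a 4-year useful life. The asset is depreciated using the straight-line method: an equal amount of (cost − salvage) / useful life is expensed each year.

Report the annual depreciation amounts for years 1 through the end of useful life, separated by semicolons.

Depreciable base = $53,592 − $9,000 = $44,592.
Annual expense = $44,592 / 4 = $11,148.
End of year 1: book value $42,444.
End of year 2: book value $31,296.
End of year 3: book value $20,148.
End of year 4: book value $9,000.

$11,148; $11,148; $11,148; $11,148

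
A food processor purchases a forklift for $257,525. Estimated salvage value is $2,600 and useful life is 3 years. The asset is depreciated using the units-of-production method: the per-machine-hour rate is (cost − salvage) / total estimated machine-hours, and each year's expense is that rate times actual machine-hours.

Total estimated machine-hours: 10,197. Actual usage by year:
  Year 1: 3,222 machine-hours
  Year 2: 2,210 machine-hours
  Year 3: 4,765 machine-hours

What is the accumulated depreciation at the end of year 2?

Depreciable base = $257,525 − $2,600 = $254,925.
Rate = $254,925 / 10,197 machine-hours = $25 per machine-hour.
Year 1: 3,222 × $25 = $80,550. Book value $176,975.
Year 2: 2,210 × $25 = $55,250. Book value $121,725.
Accumulated through year 2 = $257,525 − $121,725 = $135,800.

$135,800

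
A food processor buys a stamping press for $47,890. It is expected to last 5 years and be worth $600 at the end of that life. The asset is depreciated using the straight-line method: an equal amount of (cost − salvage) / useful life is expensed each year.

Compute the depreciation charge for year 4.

$9,458

Depreciable base = $47,890 − $600 = $47,290.
Annual expense = $47,290 / 5 = $9,458.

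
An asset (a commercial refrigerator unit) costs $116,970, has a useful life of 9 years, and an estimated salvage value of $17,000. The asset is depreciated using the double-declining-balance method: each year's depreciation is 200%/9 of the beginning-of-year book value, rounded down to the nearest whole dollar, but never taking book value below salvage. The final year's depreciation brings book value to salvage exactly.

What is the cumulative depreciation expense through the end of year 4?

Depreciable base = $116,970 − $17,000 = $99,970.
Year 1: ⌊$116,970 × 200%/9⌋ = $25,993. Book value $90,977.
Year 2: ⌊$90,977 × 200%/9⌋ = $20,217. Book value $70,760.
Year 3: ⌊$70,760 × 200%/9⌋ = $15,724. Book value $55,036.
Year 4: ⌊$55,036 × 200%/9⌋ = $12,230. Book value $42,806.
Accumulated through year 4 = $116,970 − $42,806 = $74,164.

$74,164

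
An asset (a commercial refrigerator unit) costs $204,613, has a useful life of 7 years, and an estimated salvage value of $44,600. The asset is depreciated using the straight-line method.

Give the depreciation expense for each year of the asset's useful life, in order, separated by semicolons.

$22,859; $22,859; $22,859; $22,859; $22,859; $22,859; $22,859

Depreciable base = $204,613 − $44,600 = $160,013.
Annual expense = $160,013 / 7 = $22,859.
End of year 1: book value $181,754.
End of year 2: book value $158,895.
End of year 3: book value $136,036.
End of year 4: book value $113,177.
End of year 5: book value $90,318.
End of year 6: book value $67,459.
End of year 7: book value $44,600.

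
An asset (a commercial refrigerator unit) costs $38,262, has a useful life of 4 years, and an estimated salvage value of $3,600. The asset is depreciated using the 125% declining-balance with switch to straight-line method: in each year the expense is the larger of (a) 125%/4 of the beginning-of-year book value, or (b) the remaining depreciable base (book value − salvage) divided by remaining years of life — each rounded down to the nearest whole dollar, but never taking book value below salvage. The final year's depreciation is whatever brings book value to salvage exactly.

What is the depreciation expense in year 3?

Depreciable base = $38,262 − $3,600 = $34,662.
Year 1: DB = ⌊$38,262 × 125%/4⌋ = $11,956; SL = ⌊$34,662/4⌋ = $8,665 → take DB $11,956. Book value $26,306.
Year 2: DB = ⌊$26,306 × 125%/4⌋ = $8,220; SL = ⌊$22,706/3⌋ = $7,568 → take DB $8,220. Book value $18,086.
Year 3: DB = ⌊$18,086 × 125%/4⌋ = $5,651; SL = ⌊$14,486/2⌋ = $7,243 → take SL $7,243. Book value $10,843.

$7,243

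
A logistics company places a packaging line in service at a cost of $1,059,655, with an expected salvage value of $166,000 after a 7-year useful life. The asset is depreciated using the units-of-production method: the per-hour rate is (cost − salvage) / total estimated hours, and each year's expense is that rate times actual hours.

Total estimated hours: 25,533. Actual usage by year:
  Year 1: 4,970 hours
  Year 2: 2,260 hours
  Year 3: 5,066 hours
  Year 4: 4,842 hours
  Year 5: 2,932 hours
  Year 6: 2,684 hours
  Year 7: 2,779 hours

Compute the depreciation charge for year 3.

$177,310

Depreciable base = $1,059,655 − $166,000 = $893,655.
Rate = $893,655 / 25,533 hours = $35 per hour.
Year 1: 4,970 × $35 = $173,950. Book value $885,705.
Year 2: 2,260 × $35 = $79,100. Book value $806,605.
Year 3: 5,066 × $35 = $177,310. Book value $629,295.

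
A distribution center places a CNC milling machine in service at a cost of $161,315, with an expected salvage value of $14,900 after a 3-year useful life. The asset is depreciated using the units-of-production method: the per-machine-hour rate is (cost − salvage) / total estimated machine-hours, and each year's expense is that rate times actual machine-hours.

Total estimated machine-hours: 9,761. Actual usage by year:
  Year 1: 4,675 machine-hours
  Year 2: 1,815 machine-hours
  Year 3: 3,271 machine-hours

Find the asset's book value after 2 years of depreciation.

$63,965

Depreciable base = $161,315 − $14,900 = $146,415.
Rate = $146,415 / 9,761 machine-hours = $15 per machine-hour.
Year 1: 4,675 × $15 = $70,125. Book value $91,190.
Year 2: 1,815 × $15 = $27,225. Book value $63,965.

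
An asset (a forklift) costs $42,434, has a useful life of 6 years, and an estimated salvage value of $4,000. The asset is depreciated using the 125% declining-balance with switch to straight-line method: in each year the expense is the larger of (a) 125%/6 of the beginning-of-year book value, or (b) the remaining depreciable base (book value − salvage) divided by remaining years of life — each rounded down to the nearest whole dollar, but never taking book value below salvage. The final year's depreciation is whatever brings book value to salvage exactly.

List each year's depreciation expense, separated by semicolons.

Depreciable base = $42,434 − $4,000 = $38,434.
Year 1: DB = ⌊$42,434 × 125%/6⌋ = $8,840; SL = ⌊$38,434/6⌋ = $6,405 → take DB $8,840. Book value $33,594.
Year 2: DB = ⌊$33,594 × 125%/6⌋ = $6,998; SL = ⌊$29,594/5⌋ = $5,918 → take DB $6,998. Book value $26,596.
Year 3: DB = ⌊$26,596 × 125%/6⌋ = $5,540; SL = ⌊$22,596/4⌋ = $5,649 → take SL $5,649. Book value $20,947.
Year 4: DB = ⌊$20,947 × 125%/6⌋ = $4,363; SL = ⌊$16,947/3⌋ = $5,649 → take SL $5,649. Book value $15,298.
Year 5: DB = ⌊$15,298 × 125%/6⌋ = $3,187; SL = ⌊$11,298/2⌋ = $5,649 → take SL $5,649. Book value $9,649.
Year 6 (final): $9,649 − $4,000 = $5,649. Book value $4,000.

$8,840; $6,998; $5,649; $5,649; $5,649; $5,649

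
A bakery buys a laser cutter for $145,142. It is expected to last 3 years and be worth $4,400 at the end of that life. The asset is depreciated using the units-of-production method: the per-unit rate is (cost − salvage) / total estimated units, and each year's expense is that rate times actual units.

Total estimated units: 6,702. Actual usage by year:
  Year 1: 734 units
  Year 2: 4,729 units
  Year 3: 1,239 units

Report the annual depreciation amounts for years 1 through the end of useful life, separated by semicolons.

$15,414; $99,309; $26,019

Depreciable base = $145,142 − $4,400 = $140,742.
Rate = $140,742 / 6,702 units = $21 per unit.
Year 1: 734 × $21 = $15,414. Book value $129,728.
Year 2: 4,729 × $21 = $99,309. Book value $30,419.
Year 3: 1,239 × $21 = $26,019. Book value $4,400.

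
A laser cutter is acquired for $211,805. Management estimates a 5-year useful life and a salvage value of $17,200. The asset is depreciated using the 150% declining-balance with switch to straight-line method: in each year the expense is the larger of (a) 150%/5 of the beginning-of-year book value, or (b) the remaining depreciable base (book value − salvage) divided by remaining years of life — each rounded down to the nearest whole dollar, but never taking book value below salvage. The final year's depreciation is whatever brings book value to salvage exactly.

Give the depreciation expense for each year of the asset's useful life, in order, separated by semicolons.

$63,541; $44,479; $31,135; $27,725; $27,725

Depreciable base = $211,805 − $17,200 = $194,605.
Year 1: DB = ⌊$211,805 × 150%/5⌋ = $63,541; SL = ⌊$194,605/5⌋ = $38,921 → take DB $63,541. Book value $148,264.
Year 2: DB = ⌊$148,264 × 150%/5⌋ = $44,479; SL = ⌊$131,064/4⌋ = $32,766 → take DB $44,479. Book value $103,785.
Year 3: DB = ⌊$103,785 × 150%/5⌋ = $31,135; SL = ⌊$86,585/3⌋ = $28,861 → take DB $31,135. Book value $72,650.
Year 4: DB = ⌊$72,650 × 150%/5⌋ = $21,795; SL = ⌊$55,450/2⌋ = $27,725 → take SL $27,725. Book value $44,925.
Year 5 (final): $44,925 − $17,200 = $27,725. Book value $17,200.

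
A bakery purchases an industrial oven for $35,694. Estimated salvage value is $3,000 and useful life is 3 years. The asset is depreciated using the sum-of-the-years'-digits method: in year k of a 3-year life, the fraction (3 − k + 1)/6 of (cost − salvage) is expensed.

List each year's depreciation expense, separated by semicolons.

Depreciable base = $35,694 − $3,000 = $32,694.
Sum of the years' digits = 3+2+1 = 6.
Year 1: $32,694 × 3/6 = $16,347. Book value $19,347.
Year 2: $32,694 × 2/6 = $10,898. Book value $8,449.
Year 3: $32,694 × 1/6 = $5,449. Book value $3,000.

$16,347; $10,898; $5,449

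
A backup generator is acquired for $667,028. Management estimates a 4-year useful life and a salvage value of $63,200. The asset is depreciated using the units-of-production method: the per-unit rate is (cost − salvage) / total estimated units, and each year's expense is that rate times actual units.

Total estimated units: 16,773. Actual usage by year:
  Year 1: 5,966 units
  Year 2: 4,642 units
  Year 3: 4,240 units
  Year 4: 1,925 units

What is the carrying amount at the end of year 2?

$285,140

Depreciable base = $667,028 − $63,200 = $603,828.
Rate = $603,828 / 16,773 units = $36 per unit.
Year 1: 5,966 × $36 = $214,776. Book value $452,252.
Year 2: 4,642 × $36 = $167,112. Book value $285,140.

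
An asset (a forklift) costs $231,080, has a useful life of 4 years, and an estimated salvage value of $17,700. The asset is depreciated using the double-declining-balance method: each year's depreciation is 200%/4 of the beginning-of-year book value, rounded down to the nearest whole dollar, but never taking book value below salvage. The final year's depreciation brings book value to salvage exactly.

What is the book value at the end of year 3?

$28,885

Depreciable base = $231,080 − $17,700 = $213,380.
Year 1: ⌊$231,080 × 200%/4⌋ = $115,540. Book value $115,540.
Year 2: ⌊$115,540 × 200%/4⌋ = $57,770. Book value $57,770.
Year 3: ⌊$57,770 × 200%/4⌋ = $28,885. Book value $28,885.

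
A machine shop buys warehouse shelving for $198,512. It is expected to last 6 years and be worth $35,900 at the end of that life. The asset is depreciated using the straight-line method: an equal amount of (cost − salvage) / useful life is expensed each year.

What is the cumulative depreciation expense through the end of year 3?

Depreciable base = $198,512 − $35,900 = $162,612.
Annual expense = $162,612 / 6 = $27,102.
End of year 1: book value $171,410.
End of year 2: book value $144,308.
End of year 3: book value $117,206.
Accumulated through year 3 = $198,512 − $117,206 = $81,306.

$81,306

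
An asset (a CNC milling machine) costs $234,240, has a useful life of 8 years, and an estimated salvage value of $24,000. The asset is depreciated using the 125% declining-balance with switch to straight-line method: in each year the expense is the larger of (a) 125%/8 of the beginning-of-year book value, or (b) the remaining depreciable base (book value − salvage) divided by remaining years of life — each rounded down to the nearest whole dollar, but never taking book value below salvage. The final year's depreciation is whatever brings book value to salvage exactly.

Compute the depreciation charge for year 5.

Depreciable base = $234,240 − $24,000 = $210,240.
Year 1: DB = ⌊$234,240 × 125%/8⌋ = $36,600; SL = ⌊$210,240/8⌋ = $26,280 → take DB $36,600. Book value $197,640.
Year 2: DB = ⌊$197,640 × 125%/8⌋ = $30,881; SL = ⌊$173,640/7⌋ = $24,805 → take DB $30,881. Book value $166,759.
Year 3: DB = ⌊$166,759 × 125%/8⌋ = $26,056; SL = ⌊$142,759/6⌋ = $23,793 → take DB $26,056. Book value $140,703.
Year 4: DB = ⌊$140,703 × 125%/8⌋ = $21,984; SL = ⌊$116,703/5⌋ = $23,340 → take SL $23,340. Book value $117,363.
Year 5: DB = ⌊$117,363 × 125%/8⌋ = $18,337; SL = ⌊$93,363/4⌋ = $23,340 → take SL $23,340. Book value $94,023.

$23,340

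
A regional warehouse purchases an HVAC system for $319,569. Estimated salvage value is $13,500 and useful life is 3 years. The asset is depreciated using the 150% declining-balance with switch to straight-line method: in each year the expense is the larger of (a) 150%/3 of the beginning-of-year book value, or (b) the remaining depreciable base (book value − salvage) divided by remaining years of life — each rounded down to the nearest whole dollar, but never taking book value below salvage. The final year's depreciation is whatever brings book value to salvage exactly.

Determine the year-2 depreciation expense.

$79,892

Depreciable base = $319,569 − $13,500 = $306,069.
Year 1: DB = ⌊$319,569 × 150%/3⌋ = $159,784; SL = ⌊$306,069/3⌋ = $102,023 → take DB $159,784. Book value $159,785.
Year 2: DB = ⌊$159,785 × 150%/3⌋ = $79,892; SL = ⌊$146,285/2⌋ = $73,142 → take DB $79,892. Book value $79,893.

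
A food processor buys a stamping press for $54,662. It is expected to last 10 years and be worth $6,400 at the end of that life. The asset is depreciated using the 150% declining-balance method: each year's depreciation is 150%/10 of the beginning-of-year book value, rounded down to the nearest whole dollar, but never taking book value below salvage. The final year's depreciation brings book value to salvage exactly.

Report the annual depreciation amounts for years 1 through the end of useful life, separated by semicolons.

$8,199; $6,969; $5,924; $5,035; $4,280; $3,638; $3,092; $2,628; $2,234; $6,263

Depreciable base = $54,662 − $6,400 = $48,262.
Year 1: ⌊$54,662 × 150%/10⌋ = $8,199. Book value $46,463.
Year 2: ⌊$46,463 × 150%/10⌋ = $6,969. Book value $39,494.
Year 3: ⌊$39,494 × 150%/10⌋ = $5,924. Book value $33,570.
Year 4: ⌊$33,570 × 150%/10⌋ = $5,035. Book value $28,535.
Year 5: ⌊$28,535 × 150%/10⌋ = $4,280. Book value $24,255.
Year 6: ⌊$24,255 × 150%/10⌋ = $3,638. Book value $20,617.
Year 7: ⌊$20,617 × 150%/10⌋ = $3,092. Book value $17,525.
Year 8: ⌊$17,525 × 150%/10⌋ = $2,628. Book value $14,897.
Year 9: ⌊$14,897 × 150%/10⌋ = $2,234. Book value $12,663.
Year 10 (final): $12,663 − $6,400 = $6,263. Book value $6,400.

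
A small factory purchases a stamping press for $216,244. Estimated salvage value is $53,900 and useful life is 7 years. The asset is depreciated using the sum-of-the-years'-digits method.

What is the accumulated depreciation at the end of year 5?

$144,950

Depreciable base = $216,244 − $53,900 = $162,344.
Sum of the years' digits = 7+6+5+4+3+2+1 = 28.
Year 1: $162,344 × 7/28 = $40,586. Book value $175,658.
Year 2: $162,344 × 6/28 = $34,788. Book value $140,870.
Year 3: $162,344 × 5/28 = $28,990. Book value $111,880.
Year 4: $162,344 × 4/28 = $23,192. Book value $88,688.
Year 5: $162,344 × 3/28 = $17,394. Book value $71,294.
Accumulated through year 5 = $216,244 − $71,294 = $144,950.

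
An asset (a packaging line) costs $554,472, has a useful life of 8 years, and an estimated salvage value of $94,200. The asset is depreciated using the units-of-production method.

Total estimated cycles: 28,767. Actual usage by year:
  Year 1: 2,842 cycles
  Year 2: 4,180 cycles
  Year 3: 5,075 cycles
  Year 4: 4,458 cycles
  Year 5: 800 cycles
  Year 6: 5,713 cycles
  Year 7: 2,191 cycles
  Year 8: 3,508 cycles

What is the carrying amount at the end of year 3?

Depreciable base = $554,472 − $94,200 = $460,272.
Rate = $460,272 / 28,767 cycles = $16 per cycle.
Year 1: 2,842 × $16 = $45,472. Book value $509,000.
Year 2: 4,180 × $16 = $66,880. Book value $442,120.
Year 3: 5,075 × $16 = $81,200. Book value $360,920.

$360,920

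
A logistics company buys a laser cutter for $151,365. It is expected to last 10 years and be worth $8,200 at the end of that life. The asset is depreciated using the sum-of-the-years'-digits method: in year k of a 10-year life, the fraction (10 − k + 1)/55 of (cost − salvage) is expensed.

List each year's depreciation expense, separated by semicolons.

$26,030; $23,427; $20,824; $18,221; $15,618; $13,015; $10,412; $7,809; $5,206; $2,603

Depreciable base = $151,365 − $8,200 = $143,165.
Sum of the years' digits = 10+9+8+7+6+5+4+3+2+1 = 55.
Year 1: $143,165 × 10/55 = $26,030. Book value $125,335.
Year 2: $143,165 × 9/55 = $23,427. Book value $101,908.
Year 3: $143,165 × 8/55 = $20,824. Book value $81,084.
Year 4: $143,165 × 7/55 = $18,221. Book value $62,863.
Year 5: $143,165 × 6/55 = $15,618. Book value $47,245.
Year 6: $143,165 × 5/55 = $13,015. Book value $34,230.
Year 7: $143,165 × 4/55 = $10,412. Book value $23,818.
Year 8: $143,165 × 3/55 = $7,809. Book value $16,009.
Year 9: $143,165 × 2/55 = $5,206. Book value $10,803.
Year 10: $143,165 × 1/55 = $2,603. Book value $8,200.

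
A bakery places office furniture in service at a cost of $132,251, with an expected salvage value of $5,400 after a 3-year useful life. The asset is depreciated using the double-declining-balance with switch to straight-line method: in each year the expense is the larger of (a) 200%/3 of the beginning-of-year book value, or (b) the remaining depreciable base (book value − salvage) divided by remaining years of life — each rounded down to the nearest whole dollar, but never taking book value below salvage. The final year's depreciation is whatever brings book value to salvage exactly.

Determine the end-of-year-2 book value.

Depreciable base = $132,251 − $5,400 = $126,851.
Year 1: DB = ⌊$132,251 × 200%/3⌋ = $88,167; SL = ⌊$126,851/3⌋ = $42,283 → take DB $88,167. Book value $44,084.
Year 2: DB = ⌊$44,084 × 200%/3⌋ = $29,389; SL = ⌊$38,684/2⌋ = $19,342 → take DB $29,389. Book value $14,695.

$14,695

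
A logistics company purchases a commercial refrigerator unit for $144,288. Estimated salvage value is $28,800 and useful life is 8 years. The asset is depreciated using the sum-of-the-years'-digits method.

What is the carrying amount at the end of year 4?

$60,880

Depreciable base = $144,288 − $28,800 = $115,488.
Sum of the years' digits = 8+7+6+5+4+3+2+1 = 36.
Year 1: $115,488 × 8/36 = $25,664. Book value $118,624.
Year 2: $115,488 × 7/36 = $22,456. Book value $96,168.
Year 3: $115,488 × 6/36 = $19,248. Book value $76,920.
Year 4: $115,488 × 5/36 = $16,040. Book value $60,880.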